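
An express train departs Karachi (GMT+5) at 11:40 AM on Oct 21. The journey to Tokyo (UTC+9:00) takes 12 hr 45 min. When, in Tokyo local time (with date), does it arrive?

4:25 AM on October 22

Tokyo is 4:00 ahead of Karachi.
After 12 hours and 45 minutes it is 12:25 AM (Oct 22) in Karachi.
Shift by the zone difference: 12:25 AM + 4:00 = 4:25 AM on Oct 22 in Tokyo.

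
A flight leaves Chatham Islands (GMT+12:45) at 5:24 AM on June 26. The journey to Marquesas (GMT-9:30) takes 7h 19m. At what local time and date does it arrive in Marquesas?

Marquesas is 22:15 behind Chatham Islands.
After 7 hours 19 minutes it is 12:43 PM in Chatham Islands.
Shift by the zone difference: 12:43 PM − 22:15 = 2:28 PM on Jun 25 in Marquesas.

2:28 PM on Jun 25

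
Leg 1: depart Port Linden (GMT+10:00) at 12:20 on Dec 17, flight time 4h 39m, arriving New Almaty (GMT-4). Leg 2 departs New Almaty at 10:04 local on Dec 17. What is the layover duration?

Convert departure to UTC: 12:20 − 10:00 = 02:20 UTC on Dec 17.
Add 4 hours and 39 minutes flight time → 06:59 UTC.
New Almaty is UTC−4:00, so local arrival = 06:59 − 4:00 = 02:59 on Dec 17.
Layover = 10:04 − 02:59 = 7 hours 5 minutes.

7 hours 5 minutes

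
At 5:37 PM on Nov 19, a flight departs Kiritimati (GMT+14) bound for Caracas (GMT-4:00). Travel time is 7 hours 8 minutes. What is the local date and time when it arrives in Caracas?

Convert departure to UTC: 5:37 PM − 14:00 = 3:37 AM UTC on Nov 19.
Add 7 hours and 8 minutes travel time → 10:45 AM UTC.
Caracas is UTC−4:00, so local arrival = 10:45 AM − 4:00 = 6:45 AM on Nov 19.

6:45 AM on Nov 19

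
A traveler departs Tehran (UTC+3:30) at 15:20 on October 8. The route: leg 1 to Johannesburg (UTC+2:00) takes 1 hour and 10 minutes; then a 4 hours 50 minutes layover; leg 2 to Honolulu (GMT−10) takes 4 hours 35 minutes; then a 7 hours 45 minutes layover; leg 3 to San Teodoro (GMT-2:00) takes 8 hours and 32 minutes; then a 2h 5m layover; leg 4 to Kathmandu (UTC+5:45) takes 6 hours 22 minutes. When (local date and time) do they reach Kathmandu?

04:54 on Oct 10

Convert departure to UTC: 15:20 − 3:30 = 11:50 UTC on Oct 8.
Add 1 hour and 10 minutes leg 1 → 13:00 UTC.
Add 4 hours 50 minutes layover in Johannesburg → 17:50 UTC.
Add 4 hours and 35 minutes leg 2 → 22:25 UTC.
Add 7 hours and 45 minutes layover in Honolulu → 06:10 UTC (Oct 9).
Add 8 hours and 32 minutes leg 3 → 14:42 UTC.
Add 2 hours and 5 minutes layover in San Teodoro → 16:47 UTC.
Add 6 hours 22 minutes leg 4 → 23:09 UTC.
Kathmandu is UTC+5:45, so local arrival = 23:09 + 5:45 = 04:54 on Oct 10.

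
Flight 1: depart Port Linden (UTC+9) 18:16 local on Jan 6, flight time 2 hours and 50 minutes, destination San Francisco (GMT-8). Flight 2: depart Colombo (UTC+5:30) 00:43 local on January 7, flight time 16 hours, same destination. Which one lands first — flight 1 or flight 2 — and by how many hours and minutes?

the first, by 23 hours 7 minutes

Flight 1 in UTC: 18:16 − 9:00 = 09:16 on Jan 6.
+2 hours 50 minutes → arrive 12:06 UTC on Jan 6.
Flight 2 in UTC: 00:43 − 5:30 = 19:13 on Jan 6.
+16 hours → arrive 11:13 UTC on Jan 7.
Flight 1 lands earlier by 23 hours 7 minutes.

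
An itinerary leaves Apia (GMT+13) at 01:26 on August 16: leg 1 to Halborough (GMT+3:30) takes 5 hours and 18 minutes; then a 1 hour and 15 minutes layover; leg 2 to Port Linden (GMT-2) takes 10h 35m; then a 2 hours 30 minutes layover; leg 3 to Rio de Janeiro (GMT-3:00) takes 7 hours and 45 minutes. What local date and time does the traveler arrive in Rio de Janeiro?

12:49 on August 16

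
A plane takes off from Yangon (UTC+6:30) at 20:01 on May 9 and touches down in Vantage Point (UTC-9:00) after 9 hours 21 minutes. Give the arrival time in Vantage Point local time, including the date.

13:52 on May 9

Convert departure to UTC: 20:01 − 6:30 = 13:31 UTC on May 9.
Add 9 hours 21 minutes travel time → 22:52 UTC.
Vantage Point is UTC−9:00, so local arrival = 22:52 − 9:00 = 13:52 on May 9.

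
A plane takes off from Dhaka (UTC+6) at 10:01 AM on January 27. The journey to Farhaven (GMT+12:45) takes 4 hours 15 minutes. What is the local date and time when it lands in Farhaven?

Farhaven is 6:45 ahead of Dhaka.
After 4 hours and 15 minutes it is 2:16 PM in Dhaka.
Shift by the zone difference: 2:16 PM + 6:45 = 9:01 PM on Jan 27 in Farhaven.

9:01 PM on January 27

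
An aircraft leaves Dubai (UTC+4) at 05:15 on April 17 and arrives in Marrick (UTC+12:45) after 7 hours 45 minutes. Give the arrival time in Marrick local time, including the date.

Convert departure to UTC: 05:15 − 4:00 = 01:15 UTC on Apr 17.
Add 7 hours and 45 minutes travel time → 09:00 UTC.
Marrick is UTC+12:45, so local arrival = 09:00 + 12:45 = 21:45 on Apr 17.

21:45 on Apr 17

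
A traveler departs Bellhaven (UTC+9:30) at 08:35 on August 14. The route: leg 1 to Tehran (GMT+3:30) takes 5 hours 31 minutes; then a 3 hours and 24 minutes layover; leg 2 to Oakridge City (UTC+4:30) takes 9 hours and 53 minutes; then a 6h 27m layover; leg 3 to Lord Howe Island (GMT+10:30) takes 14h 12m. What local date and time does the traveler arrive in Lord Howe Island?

Convert departure to UTC: 08:35 − 9:30 = 23:05 UTC on Aug 13.
Add 5 hours and 31 minutes leg 1 → 04:36 UTC (Aug 14).
Add 3 hours and 24 minutes layover in Tehran → 08:00 UTC.
Add 9 hours 53 minutes leg 2 → 17:53 UTC.
Add 6 hours 27 minutes layover in Oakridge City → 00:20 UTC (Aug 15).
Add 14 hours 12 minutes leg 3 → 14:32 UTC.
Lord Howe Island is UTC+10:30, so local arrival = 14:32 + 10:30 = 01:02 on Aug 16.

01:02 on Aug 16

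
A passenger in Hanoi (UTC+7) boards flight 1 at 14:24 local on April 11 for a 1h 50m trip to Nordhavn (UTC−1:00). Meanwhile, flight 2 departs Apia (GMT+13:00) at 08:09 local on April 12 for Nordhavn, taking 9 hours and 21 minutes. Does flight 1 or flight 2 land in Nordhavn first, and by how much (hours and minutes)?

Flight 1 in UTC: 14:24 − 7:00 = 07:24 on Apr 11.
+1 hour and 50 minutes → arrive 09:14 UTC on Apr 11.
Flight 2 in UTC: 08:09 − 13:00 = 19:09 on Apr 11.
+9 hours 21 minutes → arrive 04:30 UTC on Apr 12.
Flight 1 lands earlier by 19 hours 16 minutes.

the first, by 19 hours 16 minutes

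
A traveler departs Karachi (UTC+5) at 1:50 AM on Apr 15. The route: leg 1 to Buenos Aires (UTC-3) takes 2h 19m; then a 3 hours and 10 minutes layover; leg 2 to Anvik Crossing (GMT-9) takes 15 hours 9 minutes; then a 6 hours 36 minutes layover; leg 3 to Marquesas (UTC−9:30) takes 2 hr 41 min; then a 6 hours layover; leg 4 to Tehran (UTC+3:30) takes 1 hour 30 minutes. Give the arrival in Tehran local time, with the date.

1:45 PM on April 16

Convert departure to UTC: 1:50 AM − 5:00 = 8:50 PM UTC on Apr 14.
Add 2 hours 19 minutes leg 1 → 11:09 PM UTC.
Add 3 hours and 10 minutes layover in Buenos Aires → 2:19 AM UTC (Apr 15).
Add 15 hours and 9 minutes leg 2 → 5:28 PM UTC.
Add 6 hours 36 minutes layover in Anvik Crossing → 12:04 AM UTC (Apr 16).
Add 2 hours 41 minutes leg 3 → 2:45 AM UTC.
Add 6 hours layover in Marquesas → 8:45 AM UTC.
Add 1 hour 30 minutes leg 4 → 10:15 AM UTC.
Tehran is UTC+3:30, so local arrival = 10:15 AM + 3:30 = 1:45 PM on Apr 16.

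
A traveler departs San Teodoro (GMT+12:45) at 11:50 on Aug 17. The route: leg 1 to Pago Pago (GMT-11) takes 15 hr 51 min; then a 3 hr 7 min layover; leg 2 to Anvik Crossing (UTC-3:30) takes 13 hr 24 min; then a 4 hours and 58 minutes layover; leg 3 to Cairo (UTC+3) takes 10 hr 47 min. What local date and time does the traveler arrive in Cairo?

Convert departure to UTC: 11:50 − 12:45 = 23:05 UTC on Aug 16.
Add 15 hours and 51 minutes leg 1 → 14:56 UTC (Aug 17).
Add 3 hours and 7 minutes layover in Pago Pago → 18:03 UTC.
Add 13 hours 24 minutes leg 2 → 07:27 UTC (Aug 18).
Add 4 hours and 58 minutes layover in Anvik Crossing → 12:25 UTC.
Add 10 hours 47 minutes leg 3 → 23:12 UTC.
Cairo is UTC+3:00, so local arrival = 23:12 + 3:00 = 02:12 on Aug 19.

02:12 on Aug 19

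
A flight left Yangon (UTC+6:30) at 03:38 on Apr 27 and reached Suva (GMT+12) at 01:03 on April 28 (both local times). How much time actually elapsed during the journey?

15 hours 55 minutes

Departure in UTC: 03:38 − 6:30 = 21:08 on Apr 26.
Arrival in UTC: 01:03 − 12:00 = 13:03 on Apr 27.
Elapsed = 13:03 − 21:08 (+1 day) = 15 hours 55 minutes.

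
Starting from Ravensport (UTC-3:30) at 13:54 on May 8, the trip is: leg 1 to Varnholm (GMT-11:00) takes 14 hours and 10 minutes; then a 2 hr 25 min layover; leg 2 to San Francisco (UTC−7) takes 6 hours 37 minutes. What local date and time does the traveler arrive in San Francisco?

09:36 on May 9

Convert departure to UTC: 13:54 + 3:30 = 17:24 UTC on May 8.
Add 14 hours and 10 minutes leg 1 → 07:34 UTC (May 9).
Add 2 hours 25 minutes layover in Varnholm → 09:59 UTC.
Add 6 hours and 37 minutes leg 2 → 16:36 UTC.
San Francisco is UTC−7:00, so local arrival = 16:36 − 7:00 = 09:36 on May 9.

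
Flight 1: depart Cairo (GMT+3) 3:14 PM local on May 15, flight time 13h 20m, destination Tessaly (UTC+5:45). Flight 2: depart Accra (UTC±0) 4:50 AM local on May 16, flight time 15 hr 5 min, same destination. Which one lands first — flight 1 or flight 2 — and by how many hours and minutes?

the first, by 18 hours 21 minutes

Flight 1 in UTC: 3:14 PM − 3:00 = 12:14 PM on May 15.
+13 hours and 20 minutes → arrive 1:34 AM UTC on May 16.
Flight 2 departs at 4:50 AM UTC (May 16).
+15 hours 5 minutes → arrive 7:55 PM UTC on May 16.
Flight 1 lands earlier by 18 hours 21 minutes.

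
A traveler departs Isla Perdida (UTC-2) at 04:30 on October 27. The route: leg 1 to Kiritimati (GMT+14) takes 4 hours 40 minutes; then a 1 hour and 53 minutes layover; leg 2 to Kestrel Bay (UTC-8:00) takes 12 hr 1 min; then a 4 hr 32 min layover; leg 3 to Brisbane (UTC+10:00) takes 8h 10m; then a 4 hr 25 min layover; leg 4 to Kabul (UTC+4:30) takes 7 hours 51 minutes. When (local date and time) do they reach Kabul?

Convert departure to UTC: 04:30 + 2:00 = 06:30 UTC on Oct 27.
Add 4 hours and 40 minutes leg 1 → 11:10 UTC.
Add 1 hour 53 minutes layover in Kiritimati → 13:03 UTC.
Add 12 hours 1 minute leg 2 → 01:04 UTC (Oct 28).
Add 4 hours and 32 minutes layover in Kestrel Bay → 05:36 UTC.
Add 8 hours and 10 minutes leg 3 → 13:46 UTC.
Add 4 hours 25 minutes layover in Brisbane → 18:11 UTC.
Add 7 hours and 51 minutes leg 4 → 02:02 UTC (Oct 29).
Kabul is UTC+4:30, so local arrival = 02:02 + 4:30 = 06:32 on Oct 29.

06:32 on Oct 29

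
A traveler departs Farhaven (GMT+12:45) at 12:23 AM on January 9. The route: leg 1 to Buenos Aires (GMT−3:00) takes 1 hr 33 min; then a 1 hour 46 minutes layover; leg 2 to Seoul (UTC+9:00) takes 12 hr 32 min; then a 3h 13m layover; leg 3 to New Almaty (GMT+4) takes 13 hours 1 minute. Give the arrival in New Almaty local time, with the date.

11:43 PM on January 9

Convert departure to UTC: 12:23 AM − 12:45 = 11:38 AM UTC on Jan 8.
Add 1 hour 33 minutes leg 1 → 1:11 PM UTC.
Add 1 hour and 46 minutes layover in Buenos Aires → 2:57 PM UTC.
Add 12 hours and 32 minutes leg 2 → 3:29 AM UTC (Jan 9).
Add 3 hours and 13 minutes layover in Seoul → 6:42 AM UTC.
Add 13 hours 1 minute leg 3 → 7:43 PM UTC.
New Almaty is UTC+4:00, so local arrival = 7:43 PM + 4:00 = 11:43 PM on Jan 9.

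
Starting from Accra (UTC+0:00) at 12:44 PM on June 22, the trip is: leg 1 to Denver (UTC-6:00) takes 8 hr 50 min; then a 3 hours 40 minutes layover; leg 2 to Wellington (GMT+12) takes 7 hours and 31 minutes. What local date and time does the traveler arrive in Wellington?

Accra is at UTC+0, so departure is already 12:44 PM UTC on Jun 22.
Add 8 hours 50 minutes leg 1 → 9:34 PM UTC.
Add 3 hours 40 minutes layover in Denver → 1:14 AM UTC (Jun 23).
Add 7 hours and 31 minutes leg 2 → 8:45 AM UTC.
Wellington is UTC+12:00, so local arrival = 8:45 AM + 12:00 = 8:45 PM on Jun 23.

8:45 PM on Jun 23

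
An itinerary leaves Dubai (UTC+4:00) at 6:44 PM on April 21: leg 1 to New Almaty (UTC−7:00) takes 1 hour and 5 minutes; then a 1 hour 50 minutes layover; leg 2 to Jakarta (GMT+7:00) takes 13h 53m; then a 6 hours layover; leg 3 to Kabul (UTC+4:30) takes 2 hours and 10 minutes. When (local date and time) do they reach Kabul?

8:12 PM on April 22

Convert departure to UTC: 6:44 PM − 4:00 = 2:44 PM UTC on Apr 21.
Add 1 hour and 5 minutes leg 1 → 3:49 PM UTC.
Add 1 hour and 50 minutes layover in New Almaty → 5:39 PM UTC.
Add 13 hours and 53 minutes leg 2 → 7:32 AM UTC (Apr 22).
Add 6 hours layover in Jakarta → 1:32 PM UTC.
Add 2 hours and 10 minutes leg 3 → 3:42 PM UTC.
Kabul is UTC+4:30, so local arrival = 3:42 PM + 4:30 = 8:12 PM on Apr 22.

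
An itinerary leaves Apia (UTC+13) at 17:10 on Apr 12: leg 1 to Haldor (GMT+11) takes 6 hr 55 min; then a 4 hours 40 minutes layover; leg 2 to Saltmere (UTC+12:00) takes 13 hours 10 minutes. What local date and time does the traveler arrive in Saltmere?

16:55 on April 13

Convert departure to UTC: 17:10 − 13:00 = 04:10 UTC on Apr 12.
Add 6 hours 55 minutes leg 1 → 11:05 UTC.
Add 4 hours 40 minutes layover in Haldor → 15:45 UTC.
Add 13 hours 10 minutes leg 2 → 04:55 UTC (Apr 13).
Saltmere is UTC+12:00, so local arrival = 04:55 + 12:00 = 16:55 on Apr 13.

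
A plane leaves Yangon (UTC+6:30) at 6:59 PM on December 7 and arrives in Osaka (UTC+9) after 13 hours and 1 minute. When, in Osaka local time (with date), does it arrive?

10:30 AM on December 8

Convert departure to UTC: 6:59 PM − 6:30 = 12:29 PM UTC on Dec 7.
Add 13 hours 1 minute travel time → 1:30 AM UTC (Dec 8).
Osaka is UTC+9:00, so local arrival = 1:30 AM + 9:00 = 10:30 AM on Dec 8.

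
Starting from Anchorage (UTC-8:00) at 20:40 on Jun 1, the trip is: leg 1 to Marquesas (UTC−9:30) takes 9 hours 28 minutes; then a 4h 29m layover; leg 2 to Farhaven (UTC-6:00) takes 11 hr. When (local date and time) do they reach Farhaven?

23:37 on June 2

Convert departure to UTC: 20:40 + 8:00 = 04:40 UTC on Jun 2.
Add 9 hours and 28 minutes leg 1 → 14:08 UTC.
Add 4 hours and 29 minutes layover in Marquesas → 18:37 UTC.
Add 11 hours leg 2 → 05:37 UTC (Jun 3).
Farhaven is UTC−6:00, so local arrival = 05:37 − 6:00 = 23:37 on Jun 2.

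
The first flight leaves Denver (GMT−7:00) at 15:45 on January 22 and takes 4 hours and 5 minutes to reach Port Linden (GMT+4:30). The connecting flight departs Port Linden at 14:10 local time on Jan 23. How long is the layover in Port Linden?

6 hours 50 minutes

Convert departure to UTC: 15:45 + 7:00 = 22:45 UTC on Jan 22.
Add 4 hours 5 minutes flight time → 02:50 UTC (Jan 23).
Port Linden is UTC+4:30, so local arrival = 02:50 + 4:30 = 07:20 on Jan 23.
Layover = 14:10 − 07:20 = 6 hours 50 minutes.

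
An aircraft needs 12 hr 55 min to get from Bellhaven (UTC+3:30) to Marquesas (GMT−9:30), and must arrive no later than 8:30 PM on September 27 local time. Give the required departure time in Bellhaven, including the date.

Target arrival in UTC: 8:30 PM + 9:30 = 6:00 AM on Sep 28.
Subtract 12 hours 55 minutes → departure 5:05 PM UTC on Sep 27.
Bellhaven is UTC+3:30: 5:05 PM + 3:30 = 8:35 PM on Sep 27.

8:35 PM on September 27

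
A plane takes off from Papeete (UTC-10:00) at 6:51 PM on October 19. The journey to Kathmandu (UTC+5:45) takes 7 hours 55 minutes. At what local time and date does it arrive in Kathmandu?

6:31 PM on Oct 20

Convert departure to UTC: 6:51 PM + 10:00 = 4:51 AM UTC on Oct 20.
Add 7 hours 55 minutes travel time → 12:46 PM UTC.
Kathmandu is UTC+5:45, so local arrival = 12:46 PM + 5:45 = 6:31 PM on Oct 20.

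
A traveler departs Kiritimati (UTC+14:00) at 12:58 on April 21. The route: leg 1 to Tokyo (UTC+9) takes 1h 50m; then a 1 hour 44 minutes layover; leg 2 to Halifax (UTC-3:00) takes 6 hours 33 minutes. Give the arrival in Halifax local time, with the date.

Convert departure to UTC: 12:58 − 14:00 = 22:58 UTC on Apr 20.
Add 1 hour 50 minutes leg 1 → 00:48 UTC (Apr 21).
Add 1 hour and 44 minutes layover in Tokyo → 02:32 UTC.
Add 6 hours 33 minutes leg 2 → 09:05 UTC.
Halifax is UTC−3:00, so local arrival = 09:05 − 3:00 = 06:05 on Apr 21.

06:05 on April 21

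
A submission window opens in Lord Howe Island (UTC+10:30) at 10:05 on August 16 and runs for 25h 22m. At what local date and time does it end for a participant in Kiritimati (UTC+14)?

Kiritimati is 3:30 ahead of Lord Howe Island.
After 25 hours 22 minutes it is 11:27 (Aug 17) in Lord Howe Island.
Shift by the zone difference: 11:27 + 3:30 = 14:57 on Aug 17 in Kiritimati.

14:57 on Aug 17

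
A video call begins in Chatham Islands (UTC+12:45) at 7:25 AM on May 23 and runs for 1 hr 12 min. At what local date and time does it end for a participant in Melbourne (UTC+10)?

5:52 AM on May 23

Convert start to UTC: 7:25 AM − 12:45 = 6:40 PM UTC on May 22.
Add 1 hour and 12 minutes duration → 7:52 PM UTC.
Melbourne is UTC+10:00, so local end time = 7:52 PM + 10:00 = 5:52 AM on May 23.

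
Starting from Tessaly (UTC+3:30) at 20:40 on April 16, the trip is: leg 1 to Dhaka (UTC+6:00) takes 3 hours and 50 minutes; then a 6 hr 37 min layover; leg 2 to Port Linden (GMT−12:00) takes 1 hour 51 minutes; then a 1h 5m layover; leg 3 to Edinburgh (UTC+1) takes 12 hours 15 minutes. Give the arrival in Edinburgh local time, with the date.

Convert departure to UTC: 20:40 − 3:30 = 17:10 UTC on Apr 16.
Add 3 hours 50 minutes leg 1 → 21:00 UTC.
Add 6 hours 37 minutes layover in Dhaka → 03:37 UTC (Apr 17).
Add 1 hour 51 minutes leg 2 → 05:28 UTC.
Add 1 hour and 5 minutes layover in Port Linden → 06:33 UTC.
Add 12 hours 15 minutes leg 3 → 18:48 UTC.
Edinburgh is UTC+1:00, so local arrival = 18:48 + 1:00 = 19:48 on Apr 17.

19:48 on Apr 17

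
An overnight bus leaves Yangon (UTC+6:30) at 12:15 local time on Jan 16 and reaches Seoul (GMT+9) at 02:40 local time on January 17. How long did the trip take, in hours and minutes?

11 hours 55 minutes

Departure in UTC: 12:15 − 6:30 = 05:45 on Jan 16.
Arrival in UTC: 02:40 − 9:00 = 17:40 on Jan 16.
Elapsed = 17:40 − 05:45 = 11 hours 55 minutes.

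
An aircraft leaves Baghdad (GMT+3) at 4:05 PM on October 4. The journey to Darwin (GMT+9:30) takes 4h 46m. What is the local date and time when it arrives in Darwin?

Darwin is 6:30 ahead of Baghdad.
After 4 hours 46 minutes it is 8:51 PM in Baghdad.
Shift by the zone difference: 8:51 PM + 6:30 = 3:21 AM on Oct 5 in Darwin.

3:21 AM on Oct 5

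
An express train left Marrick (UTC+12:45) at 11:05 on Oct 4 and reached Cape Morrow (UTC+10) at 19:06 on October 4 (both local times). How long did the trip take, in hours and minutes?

Cape Morrow is 2:45 behind Marrick.
Clock-face elapsed time (ignoring zones) is 8 hours 1 minute.
Actual elapsed = 8 hours 1 minute + 2:45 = 10 hours 46 minutes.

10 hours 46 minutes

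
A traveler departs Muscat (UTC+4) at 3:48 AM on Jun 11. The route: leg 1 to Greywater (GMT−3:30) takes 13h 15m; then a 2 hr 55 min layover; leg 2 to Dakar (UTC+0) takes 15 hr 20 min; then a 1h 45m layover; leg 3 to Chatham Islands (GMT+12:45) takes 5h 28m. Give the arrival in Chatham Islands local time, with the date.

3:16 AM on June 13

Convert departure to UTC: 3:48 AM − 4:00 = 11:48 PM UTC on Jun 10.
Add 13 hours 15 minutes leg 1 → 1:03 PM UTC (Jun 11).
Add 2 hours and 55 minutes layover in Greywater → 3:58 PM UTC.
Add 15 hours and 20 minutes leg 2 → 7:18 AM UTC (Jun 12).
Add 1 hour and 45 minutes layover in Dakar → 9:03 AM UTC.
Add 5 hours 28 minutes leg 3 → 2:31 PM UTC.
Chatham Islands is UTC+12:45, so local arrival = 2:31 PM + 12:45 = 3:16 AM on Jun 13.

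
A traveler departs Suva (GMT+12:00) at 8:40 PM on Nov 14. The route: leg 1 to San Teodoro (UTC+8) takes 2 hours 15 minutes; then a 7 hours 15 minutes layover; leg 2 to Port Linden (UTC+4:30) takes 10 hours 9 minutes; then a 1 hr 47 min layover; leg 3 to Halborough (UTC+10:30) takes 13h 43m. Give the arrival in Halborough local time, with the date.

Convert departure to UTC: 8:40 PM − 12:00 = 8:40 AM UTC on Nov 14.
Add 2 hours and 15 minutes leg 1 → 10:55 AM UTC.
Add 7 hours and 15 minutes layover in San Teodoro → 6:10 PM UTC.
Add 10 hours 9 minutes leg 2 → 4:19 AM UTC (Nov 15).
Add 1 hour and 47 minutes layover in Port Linden → 6:06 AM UTC.
Add 13 hours 43 minutes leg 3 → 7:49 PM UTC.
Halborough is UTC+10:30, so local arrival = 7:49 PM + 10:30 = 6:19 AM on Nov 16.

6:19 AM on Nov 16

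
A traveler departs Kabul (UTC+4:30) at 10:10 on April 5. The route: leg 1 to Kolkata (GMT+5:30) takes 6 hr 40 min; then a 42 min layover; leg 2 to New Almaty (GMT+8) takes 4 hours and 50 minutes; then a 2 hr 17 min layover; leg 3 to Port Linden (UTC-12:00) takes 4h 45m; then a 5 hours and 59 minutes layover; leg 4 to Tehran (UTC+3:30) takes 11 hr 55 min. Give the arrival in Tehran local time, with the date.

Convert departure to UTC: 10:10 − 4:30 = 05:40 UTC on Apr 5.
Add 6 hours 40 minutes leg 1 → 12:20 UTC.
Add 42 minutes layover in Kolkata → 13:02 UTC.
Add 4 hours 50 minutes leg 2 → 17:52 UTC.
Add 2 hours 17 minutes layover in New Almaty → 20:09 UTC.
Add 4 hours and 45 minutes leg 3 → 00:54 UTC (Apr 6).
Add 5 hours 59 minutes layover in Port Linden → 06:53 UTC.
Add 11 hours 55 minutes leg 4 → 18:48 UTC.
Tehran is UTC+3:30, so local arrival = 18:48 + 3:30 = 22:18 on Apr 6.

22:18 on Apr 6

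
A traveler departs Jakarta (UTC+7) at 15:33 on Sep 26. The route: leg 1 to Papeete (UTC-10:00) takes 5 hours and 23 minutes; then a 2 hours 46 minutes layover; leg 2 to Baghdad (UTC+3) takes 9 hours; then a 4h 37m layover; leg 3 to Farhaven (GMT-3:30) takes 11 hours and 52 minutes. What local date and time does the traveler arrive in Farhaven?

14:41 on September 27

Convert departure to UTC: 15:33 − 7:00 = 08:33 UTC on Sep 26.
Add 5 hours 23 minutes leg 1 → 13:56 UTC.
Add 2 hours and 46 minutes layover in Papeete → 16:42 UTC.
Add 9 hours leg 2 → 01:42 UTC (Sep 27).
Add 4 hours 37 minutes layover in Baghdad → 06:19 UTC.
Add 11 hours 52 minutes leg 3 → 18:11 UTC.
Farhaven is UTC−3:30, so local arrival = 18:11 − 3:30 = 14:41 on Sep 27.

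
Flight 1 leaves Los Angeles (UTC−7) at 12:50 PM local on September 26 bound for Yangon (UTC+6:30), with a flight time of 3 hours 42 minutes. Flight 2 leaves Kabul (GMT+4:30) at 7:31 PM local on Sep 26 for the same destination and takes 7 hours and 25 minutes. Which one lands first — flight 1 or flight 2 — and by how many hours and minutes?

Flight 1 in UTC: 12:50 PM + 7:00 = 7:50 PM on Sep 26.
+3 hours and 42 minutes → arrive 11:32 PM UTC on Sep 26.
Flight 2 in UTC: 7:31 PM − 4:30 = 3:01 PM on Sep 26.
+7 hours 25 minutes → arrive 10:26 PM UTC on Sep 26.
Flight 2 lands earlier by 1 hour 6 minutes.

the second, by 1 hour 6 minutes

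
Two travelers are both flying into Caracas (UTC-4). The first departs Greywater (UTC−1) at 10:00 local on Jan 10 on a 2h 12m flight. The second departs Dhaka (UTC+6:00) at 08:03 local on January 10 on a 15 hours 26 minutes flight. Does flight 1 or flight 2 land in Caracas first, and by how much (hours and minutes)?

the first, by 4 hours 17 minutes

Flight 1 in UTC: 10:00 + 1:00 = 11:00 on Jan 10.
+2 hours and 12 minutes → arrive 13:12 UTC on Jan 10.
Flight 2 in UTC: 08:03 − 6:00 = 02:03 on Jan 10.
+15 hours 26 minutes → arrive 17:29 UTC on Jan 10.
Flight 1 lands earlier by 4 hours 17 minutes.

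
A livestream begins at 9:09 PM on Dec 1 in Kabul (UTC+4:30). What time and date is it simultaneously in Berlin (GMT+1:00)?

5:39 PM on December 1

Berlin is 3:30 behind Kabul.
Shift by the zone difference: 9:09 PM − 3:30 = 5:39 PM on Dec 1 in Berlin.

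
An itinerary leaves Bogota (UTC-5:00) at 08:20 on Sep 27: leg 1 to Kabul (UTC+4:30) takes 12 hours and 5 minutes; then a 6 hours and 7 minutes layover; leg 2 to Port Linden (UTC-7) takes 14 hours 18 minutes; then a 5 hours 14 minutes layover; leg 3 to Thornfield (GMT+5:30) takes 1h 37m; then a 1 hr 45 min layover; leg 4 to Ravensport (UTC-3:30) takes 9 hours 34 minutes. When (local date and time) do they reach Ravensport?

12:30 on September 29

Convert departure to UTC: 08:20 + 5:00 = 13:20 UTC on Sep 27.
Add 12 hours and 5 minutes leg 1 → 01:25 UTC (Sep 28).
Add 6 hours 7 minutes layover in Kabul → 07:32 UTC.
Add 14 hours and 18 minutes leg 2 → 21:50 UTC.
Add 5 hours and 14 minutes layover in Port Linden → 03:04 UTC (Sep 29).
Add 1 hour and 37 minutes leg 3 → 04:41 UTC.
Add 1 hour and 45 minutes layover in Thornfield → 06:26 UTC.
Add 9 hours 34 minutes leg 4 → 16:00 UTC.
Ravensport is UTC−3:30, so local arrival = 16:00 − 3:30 = 12:30 on Sep 29.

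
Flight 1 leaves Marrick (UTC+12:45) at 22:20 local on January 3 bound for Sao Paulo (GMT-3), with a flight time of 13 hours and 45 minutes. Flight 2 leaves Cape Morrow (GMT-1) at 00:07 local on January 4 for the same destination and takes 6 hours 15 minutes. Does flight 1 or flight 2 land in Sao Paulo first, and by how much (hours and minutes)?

the first, by 8 hours 2 minutes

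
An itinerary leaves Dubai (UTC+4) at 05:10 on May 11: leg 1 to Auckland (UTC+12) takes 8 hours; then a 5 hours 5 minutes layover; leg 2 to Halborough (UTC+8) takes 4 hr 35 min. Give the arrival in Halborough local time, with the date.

02:50 on May 12

Convert departure to UTC: 05:10 − 4:00 = 01:10 UTC on May 11.
Add 8 hours leg 1 → 09:10 UTC.
Add 5 hours and 5 minutes layover in Auckland → 14:15 UTC.
Add 4 hours 35 minutes leg 2 → 18:50 UTC.
Halborough is UTC+8:00, so local arrival = 18:50 + 8:00 = 02:50 on May 12.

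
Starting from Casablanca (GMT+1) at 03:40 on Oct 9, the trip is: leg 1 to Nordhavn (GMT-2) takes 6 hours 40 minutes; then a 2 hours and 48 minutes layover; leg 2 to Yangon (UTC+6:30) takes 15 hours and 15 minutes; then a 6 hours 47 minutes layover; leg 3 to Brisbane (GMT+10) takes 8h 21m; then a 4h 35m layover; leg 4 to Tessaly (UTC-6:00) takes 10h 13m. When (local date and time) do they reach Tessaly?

Convert departure to UTC: 03:40 − 1:00 = 02:40 UTC on Oct 9.
Add 6 hours and 40 minutes leg 1 → 09:20 UTC.
Add 2 hours 48 minutes layover in Nordhavn → 12:08 UTC.
Add 15 hours and 15 minutes leg 2 → 03:23 UTC (Oct 10).
Add 6 hours and 47 minutes layover in Yangon → 10:10 UTC.
Add 8 hours 21 minutes leg 3 → 18:31 UTC.
Add 4 hours 35 minutes layover in Brisbane → 23:06 UTC.
Add 10 hours 13 minutes leg 4 → 09:19 UTC (Oct 11).
Tessaly is UTC−6:00, so local arrival = 09:19 − 6:00 = 03:19 on Oct 11.

03:19 on October 11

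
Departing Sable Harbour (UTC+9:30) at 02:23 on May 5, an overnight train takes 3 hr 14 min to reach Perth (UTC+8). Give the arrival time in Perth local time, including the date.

Perth is 1:30 behind Sable Harbour.
After 3 hours 14 minutes it is 05:37 in Sable Harbour.
Shift by the zone difference: 05:37 − 1:30 = 04:07 on May 5 in Perth.

04:07 on May 5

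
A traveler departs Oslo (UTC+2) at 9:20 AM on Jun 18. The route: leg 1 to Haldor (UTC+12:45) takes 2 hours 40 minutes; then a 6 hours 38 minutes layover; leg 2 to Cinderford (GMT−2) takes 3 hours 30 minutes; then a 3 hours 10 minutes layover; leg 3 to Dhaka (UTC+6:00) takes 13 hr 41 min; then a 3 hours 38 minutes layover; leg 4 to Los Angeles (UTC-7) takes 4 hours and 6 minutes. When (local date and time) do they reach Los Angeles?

1:43 PM on June 19

Convert departure to UTC: 9:20 AM − 2:00 = 7:20 AM UTC on Jun 18.
Add 2 hours 40 minutes leg 1 → 10:00 AM UTC.
Add 6 hours 38 minutes layover in Haldor → 4:38 PM UTC.
Add 3 hours and 30 minutes leg 2 → 8:08 PM UTC.
Add 3 hours 10 minutes layover in Cinderford → 11:18 PM UTC.
Add 13 hours 41 minutes leg 3 → 12:59 PM UTC (Jun 19).
Add 3 hours and 38 minutes layover in Dhaka → 4:37 PM UTC.
Add 4 hours 6 minutes leg 4 → 8:43 PM UTC.
Los Angeles is UTC−7:00, so local arrival = 8:43 PM − 7:00 = 1:43 PM on Jun 19.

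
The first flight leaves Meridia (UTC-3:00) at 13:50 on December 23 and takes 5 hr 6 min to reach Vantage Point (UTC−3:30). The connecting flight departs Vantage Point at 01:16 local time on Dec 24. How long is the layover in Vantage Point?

Convert departure to UTC: 13:50 + 3:00 = 16:50 UTC on Dec 23.
Add 5 hours and 6 minutes flight time → 21:56 UTC.
Vantage Point is UTC−3:30, so local arrival = 21:56 − 3:30 = 18:26 on Dec 23.
Layover = 01:16 − 18:26 (+1 day) = 6 hours 50 minutes.

6 hours 50 minutes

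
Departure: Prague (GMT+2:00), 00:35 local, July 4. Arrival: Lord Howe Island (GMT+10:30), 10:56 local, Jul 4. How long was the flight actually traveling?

1 hour 51 minutes

Departure in UTC: 00:35 − 2:00 = 22:35 on Jul 3.
Arrival in UTC: 10:56 − 10:30 = 00:26 on Jul 4.
Elapsed = 00:26 − 22:35 (+1 day) = 1 hour 51 minutes.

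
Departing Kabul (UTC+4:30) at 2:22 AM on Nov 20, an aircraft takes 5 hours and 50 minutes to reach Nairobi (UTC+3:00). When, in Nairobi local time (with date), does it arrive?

6:42 AM on November 20

Nairobi is 1:30 behind Kabul.
After 5 hours and 50 minutes it is 8:12 AM in Kabul.
Shift by the zone difference: 8:12 AM − 1:30 = 6:42 AM on Nov 20 in Nairobi.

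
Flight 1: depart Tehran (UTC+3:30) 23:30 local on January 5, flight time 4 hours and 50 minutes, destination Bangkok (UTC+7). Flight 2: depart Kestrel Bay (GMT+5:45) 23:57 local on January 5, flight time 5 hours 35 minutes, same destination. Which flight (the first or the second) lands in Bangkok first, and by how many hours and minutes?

Flight 1 in UTC: 23:30 − 3:30 = 20:00 on Jan 5.
+4 hours and 50 minutes → arrive 00:50 UTC on Jan 6.
Flight 2 in UTC: 23:57 − 5:45 = 18:12 on Jan 5.
+5 hours and 35 minutes → arrive 23:47 UTC on Jan 5.
Flight 2 lands earlier by 1 hour 3 minutes.

the second, by 1 hour 3 minutes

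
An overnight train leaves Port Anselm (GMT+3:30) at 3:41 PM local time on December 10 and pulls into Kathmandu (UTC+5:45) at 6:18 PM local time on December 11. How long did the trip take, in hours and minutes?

Departure in UTC: 3:41 PM − 3:30 = 12:11 PM on Dec 10.
Arrival in UTC: 6:18 PM − 5:45 = 12:33 PM on Dec 11.
Elapsed = 12:33 PM − 12:11 PM (+1 day) = 24 hours 22 minutes.

24 hours 22 minutes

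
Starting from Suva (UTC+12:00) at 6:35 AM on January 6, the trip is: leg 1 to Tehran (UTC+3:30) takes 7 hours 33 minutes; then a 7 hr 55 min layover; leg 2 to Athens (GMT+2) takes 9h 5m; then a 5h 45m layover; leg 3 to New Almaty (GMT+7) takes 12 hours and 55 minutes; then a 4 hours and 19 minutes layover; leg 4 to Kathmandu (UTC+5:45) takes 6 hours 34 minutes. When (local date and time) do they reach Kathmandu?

6:26 AM on Jan 8

Convert departure to UTC: 6:35 AM − 12:00 = 6:35 PM UTC on Jan 5.
Add 7 hours and 33 minutes leg 1 → 2:08 AM UTC (Jan 6).
Add 7 hours and 55 minutes layover in Tehran → 10:03 AM UTC.
Add 9 hours 5 minutes leg 2 → 7:08 PM UTC.
Add 5 hours 45 minutes layover in Athens → 12:53 AM UTC (Jan 7).
Add 12 hours 55 minutes leg 3 → 1:48 PM UTC.
Add 4 hours and 19 minutes layover in New Almaty → 6:07 PM UTC.
Add 6 hours and 34 minutes leg 4 → 12:41 AM UTC (Jan 8).
Kathmandu is UTC+5:45, so local arrival = 12:41 AM + 5:45 = 6:26 AM on Jan 8.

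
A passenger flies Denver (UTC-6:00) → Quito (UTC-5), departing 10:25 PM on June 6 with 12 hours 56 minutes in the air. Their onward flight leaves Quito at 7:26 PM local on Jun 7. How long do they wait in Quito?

Convert departure to UTC: 10:25 PM + 6:00 = 4:25 AM UTC on Jun 7.
Add 12 hours and 56 minutes flight time → 5:21 PM UTC.
Quito is UTC−5:00, so local arrival = 5:21 PM − 5:00 = 12:21 PM on Jun 7.
Layover = 7:26 PM − 12:21 PM = 7 hours 5 minutes.

7 hours 5 minutes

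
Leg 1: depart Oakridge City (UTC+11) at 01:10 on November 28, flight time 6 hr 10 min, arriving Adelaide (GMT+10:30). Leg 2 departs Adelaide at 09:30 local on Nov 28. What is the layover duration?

2 hours 40 minutes

Convert departure to UTC: 01:10 − 11:00 = 14:10 UTC on Nov 27.
Add 6 hours and 10 minutes flight time → 20:20 UTC.
Adelaide is UTC+10:30, so local arrival = 20:20 + 10:30 = 06:50 on Nov 28.
Layover = 09:30 − 06:50 = 2 hours 40 minutes.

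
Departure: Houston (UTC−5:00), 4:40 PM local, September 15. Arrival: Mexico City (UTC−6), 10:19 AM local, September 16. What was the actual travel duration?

Departure in UTC: 4:40 PM + 5:00 = 9:40 PM on Sep 15.
Arrival in UTC: 10:19 AM + 6:00 = 4:19 PM on Sep 16.
Elapsed = 4:19 PM − 9:40 PM (+1 day) = 18 hours 39 minutes.

18 hours 39 minutes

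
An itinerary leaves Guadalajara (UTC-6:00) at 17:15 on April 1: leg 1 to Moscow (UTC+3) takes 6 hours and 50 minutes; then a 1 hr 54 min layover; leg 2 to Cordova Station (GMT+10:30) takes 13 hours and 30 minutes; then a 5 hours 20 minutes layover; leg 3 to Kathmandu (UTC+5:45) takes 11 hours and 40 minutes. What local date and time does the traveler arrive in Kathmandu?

20:14 on Apr 3

Convert departure to UTC: 17:15 + 6:00 = 23:15 UTC on Apr 1.
Add 6 hours 50 minutes leg 1 → 06:05 UTC (Apr 2).
Add 1 hour and 54 minutes layover in Moscow → 07:59 UTC.
Add 13 hours and 30 minutes leg 2 → 21:29 UTC.
Add 5 hours 20 minutes layover in Cordova Station → 02:49 UTC (Apr 3).
Add 11 hours 40 minutes leg 3 → 14:29 UTC.
Kathmandu is UTC+5:45, so local arrival = 14:29 + 5:45 = 20:14 on Apr 3.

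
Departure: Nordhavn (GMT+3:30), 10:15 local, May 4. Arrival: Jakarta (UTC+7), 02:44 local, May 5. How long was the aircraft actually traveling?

12 hours 59 minutes

Departure in UTC: 10:15 − 3:30 = 06:45 on May 4.
Arrival in UTC: 02:44 − 7:00 = 19:44 on May 4.
Elapsed = 19:44 − 06:45 = 12 hours 59 minutes.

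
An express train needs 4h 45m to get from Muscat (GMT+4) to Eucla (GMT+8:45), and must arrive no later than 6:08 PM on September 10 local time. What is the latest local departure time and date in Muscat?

8:38 AM on September 10

Target arrival in UTC: 6:08 PM − 8:45 = 9:23 AM on Sep 10.
Subtract 4 hours 45 minutes → departure 4:38 AM UTC on Sep 10.
Muscat is UTC+4:00: 4:38 AM + 4:00 = 8:38 AM on Sep 10.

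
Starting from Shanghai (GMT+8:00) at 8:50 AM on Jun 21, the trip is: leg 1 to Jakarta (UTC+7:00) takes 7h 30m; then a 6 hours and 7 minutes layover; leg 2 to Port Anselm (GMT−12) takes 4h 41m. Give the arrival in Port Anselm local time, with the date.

7:08 AM on Jun 21

Convert departure to UTC: 8:50 AM − 8:00 = 12:50 AM UTC on Jun 21.
Add 7 hours 30 minutes leg 1 → 8:20 AM UTC.
Add 6 hours 7 minutes layover in Jakarta → 2:27 PM UTC.
Add 4 hours and 41 minutes leg 2 → 7:08 PM UTC.
Port Anselm is UTC−12:00, so local arrival = 7:08 PM − 12:00 = 7:08 AM on Jun 21.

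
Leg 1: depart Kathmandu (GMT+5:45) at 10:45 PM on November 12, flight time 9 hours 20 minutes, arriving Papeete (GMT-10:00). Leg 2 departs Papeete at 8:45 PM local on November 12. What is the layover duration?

4 hours 25 minutes

Convert departure to UTC: 10:45 PM − 5:45 = 5:00 PM UTC on Nov 12.
Add 9 hours 20 minutes flight time → 2:20 AM UTC (Nov 13).
Papeete is UTC−10:00, so local arrival = 2:20 AM − 10:00 = 4:20 PM on Nov 12.
Layover = 8:45 PM − 4:20 PM = 4 hours 25 minutes.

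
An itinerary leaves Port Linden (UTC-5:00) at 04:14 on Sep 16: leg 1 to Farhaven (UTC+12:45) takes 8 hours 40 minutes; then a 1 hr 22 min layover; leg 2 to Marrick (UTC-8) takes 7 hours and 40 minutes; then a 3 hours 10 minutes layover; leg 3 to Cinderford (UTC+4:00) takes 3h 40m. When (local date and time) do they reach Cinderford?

13:46 on September 17

Convert departure to UTC: 04:14 + 5:00 = 09:14 UTC on Sep 16.
Add 8 hours and 40 minutes leg 1 → 17:54 UTC.
Add 1 hour 22 minutes layover in Farhaven → 19:16 UTC.
Add 7 hours 40 minutes leg 2 → 02:56 UTC (Sep 17).
Add 3 hours 10 minutes layover in Marrick → 06:06 UTC.
Add 3 hours 40 minutes leg 3 → 09:46 UTC.
Cinderford is UTC+4:00, so local arrival = 09:46 + 4:00 = 13:46 on Sep 17.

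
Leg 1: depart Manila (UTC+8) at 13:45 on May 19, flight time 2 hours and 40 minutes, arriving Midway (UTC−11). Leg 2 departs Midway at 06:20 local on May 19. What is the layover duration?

Convert departure to UTC: 13:45 − 8:00 = 05:45 UTC on May 19.
Add 2 hours and 40 minutes flight time → 08:25 UTC.
Midway is UTC−11:00, so local arrival = 08:25 − 11:00 = 21:25 on May 18.
Layover = 06:20 − 21:25 (+1 day) = 8 hours 55 minutes.

8 hours 55 minutes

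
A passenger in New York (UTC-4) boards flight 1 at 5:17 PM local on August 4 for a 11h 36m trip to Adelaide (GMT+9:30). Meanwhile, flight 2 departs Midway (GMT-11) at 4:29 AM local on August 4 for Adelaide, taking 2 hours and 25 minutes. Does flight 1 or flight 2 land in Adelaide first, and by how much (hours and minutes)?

the second, by 14 hours 59 minutes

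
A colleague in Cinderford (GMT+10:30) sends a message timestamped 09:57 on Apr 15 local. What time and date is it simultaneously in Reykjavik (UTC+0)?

23:27 on Apr 14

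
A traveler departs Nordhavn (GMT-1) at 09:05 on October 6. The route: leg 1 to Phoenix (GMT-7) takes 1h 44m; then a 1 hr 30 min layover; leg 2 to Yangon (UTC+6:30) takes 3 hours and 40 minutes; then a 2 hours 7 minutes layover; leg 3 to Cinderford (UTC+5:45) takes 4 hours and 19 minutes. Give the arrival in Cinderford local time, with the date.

Convert departure to UTC: 09:05 + 1:00 = 10:05 UTC on Oct 6.
Add 1 hour and 44 minutes leg 1 → 11:49 UTC.
Add 1 hour and 30 minutes layover in Phoenix → 13:19 UTC.
Add 3 hours 40 minutes leg 2 → 16:59 UTC.
Add 2 hours and 7 minutes layover in Yangon → 19:06 UTC.
Add 4 hours 19 minutes leg 3 → 23:25 UTC.
Cinderford is UTC+5:45, so local arrival = 23:25 + 5:45 = 05:10 on Oct 7.

05:10 on October 7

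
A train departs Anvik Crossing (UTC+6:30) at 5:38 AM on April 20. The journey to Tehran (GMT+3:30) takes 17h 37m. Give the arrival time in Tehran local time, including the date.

8:15 PM on April 20

Tehran is 3:00 behind Anvik Crossing.
After 17 hours and 37 minutes it is 11:15 PM in Anvik Crossing.
Shift by the zone difference: 11:15 PM − 3:00 = 8:15 PM on Apr 20 in Tehran.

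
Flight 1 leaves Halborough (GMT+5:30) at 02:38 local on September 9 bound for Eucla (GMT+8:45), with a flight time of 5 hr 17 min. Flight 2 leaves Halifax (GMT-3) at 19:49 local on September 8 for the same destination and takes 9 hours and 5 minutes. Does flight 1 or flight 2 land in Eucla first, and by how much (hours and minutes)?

Flight 1 in UTC: 02:38 − 5:30 = 21:08 on Sep 8.
+5 hours 17 minutes → arrive 02:25 UTC on Sep 9.
Flight 2 in UTC: 19:49 + 3:00 = 22:49 on Sep 8.
+9 hours 5 minutes → arrive 07:54 UTC on Sep 9.
Flight 1 lands earlier by 5 hours 29 minutes.

the first, by 5 hours 29 minutes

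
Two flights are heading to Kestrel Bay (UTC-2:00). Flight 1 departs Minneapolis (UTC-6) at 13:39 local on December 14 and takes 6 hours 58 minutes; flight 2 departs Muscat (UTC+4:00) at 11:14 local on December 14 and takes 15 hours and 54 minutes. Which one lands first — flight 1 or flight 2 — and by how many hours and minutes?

the second, by 3 hours 29 minutes

Flight 1 in UTC: 13:39 + 6:00 = 19:39 on Dec 14.
+6 hours and 58 minutes → arrive 02:37 UTC on Dec 15.
Flight 2 in UTC: 11:14 − 4:00 = 07:14 on Dec 14.
+15 hours and 54 minutes → arrive 23:08 UTC on Dec 14.
Flight 2 lands earlier by 3 hours 29 minutes.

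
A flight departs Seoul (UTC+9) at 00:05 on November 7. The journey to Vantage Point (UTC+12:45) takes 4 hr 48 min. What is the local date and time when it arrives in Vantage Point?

Convert departure to UTC: 00:05 − 9:00 = 15:05 UTC on Nov 6.
Add 4 hours and 48 minutes travel time → 19:53 UTC.
Vantage Point is UTC+12:45, so local arrival = 19:53 + 12:45 = 08:38 on Nov 7.

08:38 on Nov 7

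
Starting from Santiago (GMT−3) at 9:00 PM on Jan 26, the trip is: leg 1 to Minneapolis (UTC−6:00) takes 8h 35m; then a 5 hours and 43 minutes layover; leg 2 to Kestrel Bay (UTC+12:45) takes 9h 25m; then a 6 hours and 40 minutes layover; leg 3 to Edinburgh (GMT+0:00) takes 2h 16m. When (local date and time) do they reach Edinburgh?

Convert departure to UTC: 9:00 PM + 3:00 = 12:00 AM UTC on Jan 27.
Add 8 hours and 35 minutes leg 1 → 8:35 AM UTC.
Add 5 hours 43 minutes layover in Minneapolis → 2:18 PM UTC.
Add 9 hours and 25 minutes leg 2 → 11:43 PM UTC.
Add 6 hours 40 minutes layover in Kestrel Bay → 6:23 AM UTC (Jan 28).
Add 2 hours and 16 minutes leg 3 → 8:39 AM UTC.
Edinburgh is UTC+0, so local arrival is the same: 8:39 AM on Jan 28.

8:39 AM on January 28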